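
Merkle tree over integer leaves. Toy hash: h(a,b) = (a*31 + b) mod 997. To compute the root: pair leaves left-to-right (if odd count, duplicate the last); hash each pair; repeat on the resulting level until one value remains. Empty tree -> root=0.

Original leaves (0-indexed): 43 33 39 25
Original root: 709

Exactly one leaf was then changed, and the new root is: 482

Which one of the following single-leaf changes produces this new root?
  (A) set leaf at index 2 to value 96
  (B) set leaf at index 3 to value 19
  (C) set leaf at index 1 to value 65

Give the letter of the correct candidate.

Answer: A

Derivation:
Original leaves: [43, 33, 39, 25]
Target new root: 482
Try each candidate change and compute the resulting root:
Candidate A: set leaf[2] = 96 -> leaves = [43, 33, 96, 25]
  L0: [43, 33, 96, 25]
  L1: h(43,33)=(43*31+33)%997=369 h(96,25)=(96*31+25)%997=10 -> [369, 10]
  L2: h(369,10)=(369*31+10)%997=482 -> [482]
  root = 482 == target 482  ** MATCH **
Candidate B: set leaf[3] = 19 -> leaves = [43, 33, 39, 19]
  L0: [43, 33, 39, 19]
  L1: h(43,33)=(43*31+33)%997=369 h(39,19)=(39*31+19)%997=231 -> [369, 231]
  L2: h(369,231)=(369*31+231)%997=703 -> [703]
  root = 703 != target 482
Candidate C: set leaf[1] = 65 -> leaves = [43, 65, 39, 25]
  L0: [43, 65, 39, 25]
  L1: h(43,65)=(43*31+65)%997=401 h(39,25)=(39*31+25)%997=237 -> [401, 237]
  L2: h(401,237)=(401*31+237)%997=704 -> [704]
  root = 704 != target 482
Candidate A produces the target root.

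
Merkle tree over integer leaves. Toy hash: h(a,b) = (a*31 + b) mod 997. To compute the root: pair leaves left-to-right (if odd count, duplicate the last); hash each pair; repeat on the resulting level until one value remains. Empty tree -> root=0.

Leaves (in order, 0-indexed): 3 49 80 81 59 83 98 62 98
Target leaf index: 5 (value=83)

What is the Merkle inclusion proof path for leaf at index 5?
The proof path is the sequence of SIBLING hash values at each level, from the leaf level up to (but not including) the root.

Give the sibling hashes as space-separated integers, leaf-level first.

Answer: 59 109 981 924

Derivation:
L0 (leaves): [3, 49, 80, 81, 59, 83, 98, 62, 98], target index=5
L1: h(3,49)=(3*31+49)%997=142 [pair 0] h(80,81)=(80*31+81)%997=567 [pair 1] h(59,83)=(59*31+83)%997=915 [pair 2] h(98,62)=(98*31+62)%997=109 [pair 3] h(98,98)=(98*31+98)%997=145 [pair 4] -> [142, 567, 915, 109, 145]
  Sibling for proof at L0: 59
L2: h(142,567)=(142*31+567)%997=981 [pair 0] h(915,109)=(915*31+109)%997=558 [pair 1] h(145,145)=(145*31+145)%997=652 [pair 2] -> [981, 558, 652]
  Sibling for proof at L1: 109
L3: h(981,558)=(981*31+558)%997=62 [pair 0] h(652,652)=(652*31+652)%997=924 [pair 1] -> [62, 924]
  Sibling for proof at L2: 981
L4: h(62,924)=(62*31+924)%997=852 [pair 0] -> [852]
  Sibling for proof at L3: 924
Root: 852
Proof path (sibling hashes from leaf to root): [59, 109, 981, 924]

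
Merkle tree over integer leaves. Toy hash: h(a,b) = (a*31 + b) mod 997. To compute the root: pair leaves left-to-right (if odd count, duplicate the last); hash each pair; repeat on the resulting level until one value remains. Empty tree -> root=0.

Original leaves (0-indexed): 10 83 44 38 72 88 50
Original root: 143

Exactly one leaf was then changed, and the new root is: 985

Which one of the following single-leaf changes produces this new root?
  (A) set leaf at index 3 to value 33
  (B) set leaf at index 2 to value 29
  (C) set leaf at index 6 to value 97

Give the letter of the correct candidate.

Original leaves: [10, 83, 44, 38, 72, 88, 50]
Target new root: 985
Try each candidate change and compute the resulting root:
Candidate A: set leaf[3] = 33 -> leaves = [10, 83, 44, 33, 72, 88, 50]
  L0: [10, 83, 44, 33, 72, 88, 50]
  L1: h(10,83)=(10*31+83)%997=393 h(44,33)=(44*31+33)%997=400 h(72,88)=(72*31+88)%997=326 h(50,50)=(50*31+50)%997=603 -> [393, 400, 326, 603]
  L2: h(393,400)=(393*31+400)%997=619 h(326,603)=(326*31+603)%997=739 -> [619, 739]
  L3: h(619,739)=(619*31+739)%997=985 -> [985]
  root = 985 == target 985  ** MATCH **
Candidate B: set leaf[2] = 29 -> leaves = [10, 83, 29, 38, 72, 88, 50]
  L0: [10, 83, 29, 38, 72, 88, 50]
  L1: h(10,83)=(10*31+83)%997=393 h(29,38)=(29*31+38)%997=937 h(72,88)=(72*31+88)%997=326 h(50,50)=(50*31+50)%997=603 -> [393, 937, 326, 603]
  L2: h(393,937)=(393*31+937)%997=159 h(326,603)=(326*31+603)%997=739 -> [159, 739]
  L3: h(159,739)=(159*31+739)%997=683 -> [683]
  root = 683 != target 985
Candidate C: set leaf[6] = 97 -> leaves = [10, 83, 44, 38, 72, 88, 97]
  L0: [10, 83, 44, 38, 72, 88, 97]
  L1: h(10,83)=(10*31+83)%997=393 h(44,38)=(44*31+38)%997=405 h(72,88)=(72*31+88)%997=326 h(97,97)=(97*31+97)%997=113 -> [393, 405, 326, 113]
  L2: h(393,405)=(393*31+405)%997=624 h(326,113)=(326*31+113)%997=249 -> [624, 249]
  L3: h(624,249)=(624*31+249)%997=650 -> [650]
  root = 650 != target 985
Candidate A produces the target root.

Answer: A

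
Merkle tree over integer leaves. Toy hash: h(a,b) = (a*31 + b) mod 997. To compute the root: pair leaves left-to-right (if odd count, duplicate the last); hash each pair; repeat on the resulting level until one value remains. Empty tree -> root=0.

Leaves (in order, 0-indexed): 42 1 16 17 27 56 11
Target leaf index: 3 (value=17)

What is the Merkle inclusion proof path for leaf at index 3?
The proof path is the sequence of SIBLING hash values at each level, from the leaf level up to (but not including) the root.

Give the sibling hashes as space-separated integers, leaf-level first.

L0 (leaves): [42, 1, 16, 17, 27, 56, 11], target index=3
L1: h(42,1)=(42*31+1)%997=306 [pair 0] h(16,17)=(16*31+17)%997=513 [pair 1] h(27,56)=(27*31+56)%997=893 [pair 2] h(11,11)=(11*31+11)%997=352 [pair 3] -> [306, 513, 893, 352]
  Sibling for proof at L0: 16
L2: h(306,513)=(306*31+513)%997=29 [pair 0] h(893,352)=(893*31+352)%997=119 [pair 1] -> [29, 119]
  Sibling for proof at L1: 306
L3: h(29,119)=(29*31+119)%997=21 [pair 0] -> [21]
  Sibling for proof at L2: 119
Root: 21
Proof path (sibling hashes from leaf to root): [16, 306, 119]

Answer: 16 306 119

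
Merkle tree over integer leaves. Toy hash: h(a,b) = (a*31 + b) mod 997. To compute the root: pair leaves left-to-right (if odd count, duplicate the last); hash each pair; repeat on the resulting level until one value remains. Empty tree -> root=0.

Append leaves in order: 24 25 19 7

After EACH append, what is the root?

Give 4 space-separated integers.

Answer: 24 769 519 507

Derivation:
After append 24 (leaves=[24]):
  L0: [24]
  root=24
After append 25 (leaves=[24, 25]):
  L0: [24, 25]
  L1: h(24,25)=(24*31+25)%997=769 -> [769]
  root=769
After append 19 (leaves=[24, 25, 19]):
  L0: [24, 25, 19]
  L1: h(24,25)=(24*31+25)%997=769 h(19,19)=(19*31+19)%997=608 -> [769, 608]
  L2: h(769,608)=(769*31+608)%997=519 -> [519]
  root=519
After append 7 (leaves=[24, 25, 19, 7]):
  L0: [24, 25, 19, 7]
  L1: h(24,25)=(24*31+25)%997=769 h(19,7)=(19*31+7)%997=596 -> [769, 596]
  L2: h(769,596)=(769*31+596)%997=507 -> [507]
  root=507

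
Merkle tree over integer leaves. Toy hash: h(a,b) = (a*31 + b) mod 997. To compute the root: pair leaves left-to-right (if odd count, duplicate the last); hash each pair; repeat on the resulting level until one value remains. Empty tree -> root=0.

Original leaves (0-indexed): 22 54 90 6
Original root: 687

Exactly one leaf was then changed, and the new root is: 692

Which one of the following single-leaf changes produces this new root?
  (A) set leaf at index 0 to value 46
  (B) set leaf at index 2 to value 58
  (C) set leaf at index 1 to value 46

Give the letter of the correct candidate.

Answer: B

Derivation:
Original leaves: [22, 54, 90, 6]
Target new root: 692
Try each candidate change and compute the resulting root:
Candidate A: set leaf[0] = 46 -> leaves = [46, 54, 90, 6]
  L0: [46, 54, 90, 6]
  L1: h(46,54)=(46*31+54)%997=483 h(90,6)=(90*31+6)%997=802 -> [483, 802]
  L2: h(483,802)=(483*31+802)%997=820 -> [820]
  root = 820 != target 692
Candidate B: set leaf[2] = 58 -> leaves = [22, 54, 58, 6]
  L0: [22, 54, 58, 6]
  L1: h(22,54)=(22*31+54)%997=736 h(58,6)=(58*31+6)%997=807 -> [736, 807]
  L2: h(736,807)=(736*31+807)%997=692 -> [692]
  root = 692 == target 692  ** MATCH **
Candidate C: set leaf[1] = 46 -> leaves = [22, 46, 90, 6]
  L0: [22, 46, 90, 6]
  L1: h(22,46)=(22*31+46)%997=728 h(90,6)=(90*31+6)%997=802 -> [728, 802]
  L2: h(728,802)=(728*31+802)%997=439 -> [439]
  root = 439 != target 692
Candidate B produces the target root.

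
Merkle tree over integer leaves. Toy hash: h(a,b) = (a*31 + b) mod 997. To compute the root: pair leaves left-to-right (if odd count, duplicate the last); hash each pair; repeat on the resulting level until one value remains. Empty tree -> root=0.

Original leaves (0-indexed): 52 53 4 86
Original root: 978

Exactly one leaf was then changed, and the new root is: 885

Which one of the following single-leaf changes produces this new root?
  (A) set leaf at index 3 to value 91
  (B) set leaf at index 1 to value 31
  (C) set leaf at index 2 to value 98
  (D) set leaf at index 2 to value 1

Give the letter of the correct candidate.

Answer: D

Derivation:
Original leaves: [52, 53, 4, 86]
Target new root: 885
Try each candidate change and compute the resulting root:
Candidate A: set leaf[3] = 91 -> leaves = [52, 53, 4, 91]
  L0: [52, 53, 4, 91]
  L1: h(52,53)=(52*31+53)%997=668 h(4,91)=(4*31+91)%997=215 -> [668, 215]
  L2: h(668,215)=(668*31+215)%997=983 -> [983]
  root = 983 != target 885
Candidate B: set leaf[1] = 31 -> leaves = [52, 31, 4, 86]
  L0: [52, 31, 4, 86]
  L1: h(52,31)=(52*31+31)%997=646 h(4,86)=(4*31+86)%997=210 -> [646, 210]
  L2: h(646,210)=(646*31+210)%997=296 -> [296]
  root = 296 != target 885
Candidate C: set leaf[2] = 98 -> leaves = [52, 53, 98, 86]
  L0: [52, 53, 98, 86]
  L1: h(52,53)=(52*31+53)%997=668 h(98,86)=(98*31+86)%997=133 -> [668, 133]
  L2: h(668,133)=(668*31+133)%997=901 -> [901]
  root = 901 != target 885
Candidate D: set leaf[2] = 1 -> leaves = [52, 53, 1, 86]
  L0: [52, 53, 1, 86]
  L1: h(52,53)=(52*31+53)%997=668 h(1,86)=(1*31+86)%997=117 -> [668, 117]
  L2: h(668,117)=(668*31+117)%997=885 -> [885]
  root = 885 == target 885  ** MATCH **
Candidate D produces the target root.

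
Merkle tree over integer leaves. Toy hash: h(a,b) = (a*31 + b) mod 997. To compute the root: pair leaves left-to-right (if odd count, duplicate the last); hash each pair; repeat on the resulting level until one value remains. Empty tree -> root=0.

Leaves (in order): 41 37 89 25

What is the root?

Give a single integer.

L0: [41, 37, 89, 25]
L1: h(41,37)=(41*31+37)%997=311 h(89,25)=(89*31+25)%997=790 -> [311, 790]
L2: h(311,790)=(311*31+790)%997=461 -> [461]

Answer: 461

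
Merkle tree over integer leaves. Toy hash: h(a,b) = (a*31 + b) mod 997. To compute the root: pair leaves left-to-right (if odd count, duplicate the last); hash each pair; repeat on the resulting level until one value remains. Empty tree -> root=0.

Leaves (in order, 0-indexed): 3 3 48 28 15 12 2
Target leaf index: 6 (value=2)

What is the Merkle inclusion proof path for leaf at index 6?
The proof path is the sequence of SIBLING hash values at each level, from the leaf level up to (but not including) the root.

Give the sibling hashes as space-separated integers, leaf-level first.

L0 (leaves): [3, 3, 48, 28, 15, 12, 2], target index=6
L1: h(3,3)=(3*31+3)%997=96 [pair 0] h(48,28)=(48*31+28)%997=519 [pair 1] h(15,12)=(15*31+12)%997=477 [pair 2] h(2,2)=(2*31+2)%997=64 [pair 3] -> [96, 519, 477, 64]
  Sibling for proof at L0: 2
L2: h(96,519)=(96*31+519)%997=504 [pair 0] h(477,64)=(477*31+64)%997=893 [pair 1] -> [504, 893]
  Sibling for proof at L1: 477
L3: h(504,893)=(504*31+893)%997=565 [pair 0] -> [565]
  Sibling for proof at L2: 504
Root: 565
Proof path (sibling hashes from leaf to root): [2, 477, 504]

Answer: 2 477 504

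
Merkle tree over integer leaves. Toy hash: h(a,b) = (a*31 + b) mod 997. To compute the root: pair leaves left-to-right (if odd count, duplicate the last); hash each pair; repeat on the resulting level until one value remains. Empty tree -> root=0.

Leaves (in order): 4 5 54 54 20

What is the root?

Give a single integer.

L0: [4, 5, 54, 54, 20]
L1: h(4,5)=(4*31+5)%997=129 h(54,54)=(54*31+54)%997=731 h(20,20)=(20*31+20)%997=640 -> [129, 731, 640]
L2: h(129,731)=(129*31+731)%997=742 h(640,640)=(640*31+640)%997=540 -> [742, 540]
L3: h(742,540)=(742*31+540)%997=611 -> [611]

Answer: 611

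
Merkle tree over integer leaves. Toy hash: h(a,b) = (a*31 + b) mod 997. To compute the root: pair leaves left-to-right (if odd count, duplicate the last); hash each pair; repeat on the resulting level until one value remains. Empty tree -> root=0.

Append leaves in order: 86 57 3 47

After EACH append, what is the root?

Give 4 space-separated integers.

After append 86 (leaves=[86]):
  L0: [86]
  root=86
After append 57 (leaves=[86, 57]):
  L0: [86, 57]
  L1: h(86,57)=(86*31+57)%997=729 -> [729]
  root=729
After append 3 (leaves=[86, 57, 3]):
  L0: [86, 57, 3]
  L1: h(86,57)=(86*31+57)%997=729 h(3,3)=(3*31+3)%997=96 -> [729, 96]
  L2: h(729,96)=(729*31+96)%997=761 -> [761]
  root=761
After append 47 (leaves=[86, 57, 3, 47]):
  L0: [86, 57, 3, 47]
  L1: h(86,57)=(86*31+57)%997=729 h(3,47)=(3*31+47)%997=140 -> [729, 140]
  L2: h(729,140)=(729*31+140)%997=805 -> [805]
  root=805

Answer: 86 729 761 805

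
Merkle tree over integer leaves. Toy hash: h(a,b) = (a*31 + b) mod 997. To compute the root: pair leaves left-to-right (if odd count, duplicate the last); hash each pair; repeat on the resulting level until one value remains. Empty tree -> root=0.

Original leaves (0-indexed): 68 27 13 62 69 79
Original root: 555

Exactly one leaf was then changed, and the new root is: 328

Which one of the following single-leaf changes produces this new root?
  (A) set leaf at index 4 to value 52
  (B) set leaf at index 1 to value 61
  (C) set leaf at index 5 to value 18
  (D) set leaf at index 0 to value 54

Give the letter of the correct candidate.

Answer: B

Derivation:
Original leaves: [68, 27, 13, 62, 69, 79]
Target new root: 328
Try each candidate change and compute the resulting root:
Candidate A: set leaf[4] = 52 -> leaves = [68, 27, 13, 62, 52, 79]
  L0: [68, 27, 13, 62, 52, 79]
  L1: h(68,27)=(68*31+27)%997=141 h(13,62)=(13*31+62)%997=465 h(52,79)=(52*31+79)%997=694 -> [141, 465, 694]
  L2: h(141,465)=(141*31+465)%997=848 h(694,694)=(694*31+694)%997=274 -> [848, 274]
  L3: h(848,274)=(848*31+274)%997=640 -> [640]
  root = 640 != target 328
Candidate B: set leaf[1] = 61 -> leaves = [68, 61, 13, 62, 69, 79]
  L0: [68, 61, 13, 62, 69, 79]
  L1: h(68,61)=(68*31+61)%997=175 h(13,62)=(13*31+62)%997=465 h(69,79)=(69*31+79)%997=224 -> [175, 465, 224]
  L2: h(175,465)=(175*31+465)%997=905 h(224,224)=(224*31+224)%997=189 -> [905, 189]
  L3: h(905,189)=(905*31+189)%997=328 -> [328]
  root = 328 == target 328  ** MATCH **
Candidate C: set leaf[5] = 18 -> leaves = [68, 27, 13, 62, 69, 18]
  L0: [68, 27, 13, 62, 69, 18]
  L1: h(68,27)=(68*31+27)%997=141 h(13,62)=(13*31+62)%997=465 h(69,18)=(69*31+18)%997=163 -> [141, 465, 163]
  L2: h(141,465)=(141*31+465)%997=848 h(163,163)=(163*31+163)%997=231 -> [848, 231]
  L3: h(848,231)=(848*31+231)%997=597 -> [597]
  root = 597 != target 328
Candidate D: set leaf[0] = 54 -> leaves = [54, 27, 13, 62, 69, 79]
  L0: [54, 27, 13, 62, 69, 79]
  L1: h(54,27)=(54*31+27)%997=704 h(13,62)=(13*31+62)%997=465 h(69,79)=(69*31+79)%997=224 -> [704, 465, 224]
  L2: h(704,465)=(704*31+465)%997=355 h(224,224)=(224*31+224)%997=189 -> [355, 189]
  L3: h(355,189)=(355*31+189)%997=227 -> [227]
  root = 227 != target 328
Candidate B produces the target root.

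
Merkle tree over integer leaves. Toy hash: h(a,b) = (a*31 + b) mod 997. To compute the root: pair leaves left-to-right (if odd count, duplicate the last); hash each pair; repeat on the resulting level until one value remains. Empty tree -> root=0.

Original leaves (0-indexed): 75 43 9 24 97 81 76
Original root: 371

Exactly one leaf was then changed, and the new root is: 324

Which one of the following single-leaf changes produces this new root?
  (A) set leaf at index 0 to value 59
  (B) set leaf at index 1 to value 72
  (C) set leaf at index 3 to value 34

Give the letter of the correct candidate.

Answer: B

Derivation:
Original leaves: [75, 43, 9, 24, 97, 81, 76]
Target new root: 324
Try each candidate change and compute the resulting root:
Candidate A: set leaf[0] = 59 -> leaves = [59, 43, 9, 24, 97, 81, 76]
  L0: [59, 43, 9, 24, 97, 81, 76]
  L1: h(59,43)=(59*31+43)%997=875 h(9,24)=(9*31+24)%997=303 h(97,81)=(97*31+81)%997=97 h(76,76)=(76*31+76)%997=438 -> [875, 303, 97, 438]
  L2: h(875,303)=(875*31+303)%997=509 h(97,438)=(97*31+438)%997=454 -> [509, 454]
  L3: h(509,454)=(509*31+454)%997=281 -> [281]
  root = 281 != target 324
Candidate B: set leaf[1] = 72 -> leaves = [75, 72, 9, 24, 97, 81, 76]
  L0: [75, 72, 9, 24, 97, 81, 76]
  L1: h(75,72)=(75*31+72)%997=403 h(9,24)=(9*31+24)%997=303 h(97,81)=(97*31+81)%997=97 h(76,76)=(76*31+76)%997=438 -> [403, 303, 97, 438]
  L2: h(403,303)=(403*31+303)%997=832 h(97,438)=(97*31+438)%997=454 -> [832, 454]
  L3: h(832,454)=(832*31+454)%997=324 -> [324]
  root = 324 == target 324  ** MATCH **
Candidate C: set leaf[3] = 34 -> leaves = [75, 43, 9, 34, 97, 81, 76]
  L0: [75, 43, 9, 34, 97, 81, 76]
  L1: h(75,43)=(75*31+43)%997=374 h(9,34)=(9*31+34)%997=313 h(97,81)=(97*31+81)%997=97 h(76,76)=(76*31+76)%997=438 -> [374, 313, 97, 438]
  L2: h(374,313)=(374*31+313)%997=940 h(97,438)=(97*31+438)%997=454 -> [940, 454]
  L3: h(940,454)=(940*31+454)%997=681 -> [681]
  root = 681 != target 324
Candidate B produces the target root.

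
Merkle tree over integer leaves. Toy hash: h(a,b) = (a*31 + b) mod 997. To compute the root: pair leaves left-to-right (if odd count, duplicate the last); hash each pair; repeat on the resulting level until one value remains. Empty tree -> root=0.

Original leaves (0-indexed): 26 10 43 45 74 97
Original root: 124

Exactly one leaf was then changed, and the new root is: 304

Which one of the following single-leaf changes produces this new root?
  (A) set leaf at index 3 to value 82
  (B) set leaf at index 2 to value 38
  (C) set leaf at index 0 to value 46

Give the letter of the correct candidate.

Answer: B

Derivation:
Original leaves: [26, 10, 43, 45, 74, 97]
Target new root: 304
Try each candidate change and compute the resulting root:
Candidate A: set leaf[3] = 82 -> leaves = [26, 10, 43, 82, 74, 97]
  L0: [26, 10, 43, 82, 74, 97]
  L1: h(26,10)=(26*31+10)%997=816 h(43,82)=(43*31+82)%997=418 h(74,97)=(74*31+97)%997=397 -> [816, 418, 397]
  L2: h(816,418)=(816*31+418)%997=789 h(397,397)=(397*31+397)%997=740 -> [789, 740]
  L3: h(789,740)=(789*31+740)%997=274 -> [274]
  root = 274 != target 304
Candidate B: set leaf[2] = 38 -> leaves = [26, 10, 38, 45, 74, 97]
  L0: [26, 10, 38, 45, 74, 97]
  L1: h(26,10)=(26*31+10)%997=816 h(38,45)=(38*31+45)%997=226 h(74,97)=(74*31+97)%997=397 -> [816, 226, 397]
  L2: h(816,226)=(816*31+226)%997=597 h(397,397)=(397*31+397)%997=740 -> [597, 740]
  L3: h(597,740)=(597*31+740)%997=304 -> [304]
  root = 304 == target 304  ** MATCH **
Candidate C: set leaf[0] = 46 -> leaves = [46, 10, 43, 45, 74, 97]
  L0: [46, 10, 43, 45, 74, 97]
  L1: h(46,10)=(46*31+10)%997=439 h(43,45)=(43*31+45)%997=381 h(74,97)=(74*31+97)%997=397 -> [439, 381, 397]
  L2: h(439,381)=(439*31+381)%997=32 h(397,397)=(397*31+397)%997=740 -> [32, 740]
  L3: h(32,740)=(32*31+740)%997=735 -> [735]
  root = 735 != target 304
Candidate B produces the target root.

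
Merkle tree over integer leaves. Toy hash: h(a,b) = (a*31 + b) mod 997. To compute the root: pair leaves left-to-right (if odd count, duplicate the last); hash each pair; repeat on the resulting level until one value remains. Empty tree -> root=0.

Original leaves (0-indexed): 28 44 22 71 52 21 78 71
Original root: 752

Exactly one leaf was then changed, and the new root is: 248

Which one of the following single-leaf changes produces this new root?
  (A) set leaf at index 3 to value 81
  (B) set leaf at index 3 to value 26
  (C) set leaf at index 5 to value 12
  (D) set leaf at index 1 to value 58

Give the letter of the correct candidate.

Answer: D

Derivation:
Original leaves: [28, 44, 22, 71, 52, 21, 78, 71]
Target new root: 248
Try each candidate change and compute the resulting root:
Candidate A: set leaf[3] = 81 -> leaves = [28, 44, 22, 81, 52, 21, 78, 71]
  L0: [28, 44, 22, 81, 52, 21, 78, 71]
  L1: h(28,44)=(28*31+44)%997=912 h(22,81)=(22*31+81)%997=763 h(52,21)=(52*31+21)%997=636 h(78,71)=(78*31+71)%997=495 -> [912, 763, 636, 495]
  L2: h(912,763)=(912*31+763)%997=122 h(636,495)=(636*31+495)%997=271 -> [122, 271]
  L3: h(122,271)=(122*31+271)%997=65 -> [65]
  root = 65 != target 248
Candidate B: set leaf[3] = 26 -> leaves = [28, 44, 22, 26, 52, 21, 78, 71]
  L0: [28, 44, 22, 26, 52, 21, 78, 71]
  L1: h(28,44)=(28*31+44)%997=912 h(22,26)=(22*31+26)%997=708 h(52,21)=(52*31+21)%997=636 h(78,71)=(78*31+71)%997=495 -> [912, 708, 636, 495]
  L2: h(912,708)=(912*31+708)%997=67 h(636,495)=(636*31+495)%997=271 -> [67, 271]
  L3: h(67,271)=(67*31+271)%997=354 -> [354]
  root = 354 != target 248
Candidate C: set leaf[5] = 12 -> leaves = [28, 44, 22, 71, 52, 12, 78, 71]
  L0: [28, 44, 22, 71, 52, 12, 78, 71]
  L1: h(28,44)=(28*31+44)%997=912 h(22,71)=(22*31+71)%997=753 h(52,12)=(52*31+12)%997=627 h(78,71)=(78*31+71)%997=495 -> [912, 753, 627, 495]
  L2: h(912,753)=(912*31+753)%997=112 h(627,495)=(627*31+495)%997=989 -> [112, 989]
  L3: h(112,989)=(112*31+989)%997=473 -> [473]
  root = 473 != target 248
Candidate D: set leaf[1] = 58 -> leaves = [28, 58, 22, 71, 52, 21, 78, 71]
  L0: [28, 58, 22, 71, 52, 21, 78, 71]
  L1: h(28,58)=(28*31+58)%997=926 h(22,71)=(22*31+71)%997=753 h(52,21)=(52*31+21)%997=636 h(78,71)=(78*31+71)%997=495 -> [926, 753, 636, 495]
  L2: h(926,753)=(926*31+753)%997=546 h(636,495)=(636*31+495)%997=271 -> [546, 271]
  L3: h(546,271)=(546*31+271)%997=248 -> [248]
  root = 248 == target 248  ** MATCH **
Candidate D produces the target root.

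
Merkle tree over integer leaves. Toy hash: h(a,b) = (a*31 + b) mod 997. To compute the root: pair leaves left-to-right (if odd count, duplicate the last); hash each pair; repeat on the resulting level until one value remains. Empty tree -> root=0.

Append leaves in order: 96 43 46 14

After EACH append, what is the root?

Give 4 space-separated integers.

After append 96 (leaves=[96]):
  L0: [96]
  root=96
After append 43 (leaves=[96, 43]):
  L0: [96, 43]
  L1: h(96,43)=(96*31+43)%997=28 -> [28]
  root=28
After append 46 (leaves=[96, 43, 46]):
  L0: [96, 43, 46]
  L1: h(96,43)=(96*31+43)%997=28 h(46,46)=(46*31+46)%997=475 -> [28, 475]
  L2: h(28,475)=(28*31+475)%997=346 -> [346]
  root=346
After append 14 (leaves=[96, 43, 46, 14]):
  L0: [96, 43, 46, 14]
  L1: h(96,43)=(96*31+43)%997=28 h(46,14)=(46*31+14)%997=443 -> [28, 443]
  L2: h(28,443)=(28*31+443)%997=314 -> [314]
  root=314

Answer: 96 28 346 314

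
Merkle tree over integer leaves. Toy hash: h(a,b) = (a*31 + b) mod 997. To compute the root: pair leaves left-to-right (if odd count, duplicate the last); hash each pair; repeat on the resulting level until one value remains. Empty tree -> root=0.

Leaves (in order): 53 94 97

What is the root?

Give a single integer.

Answer: 122

Derivation:
L0: [53, 94, 97]
L1: h(53,94)=(53*31+94)%997=740 h(97,97)=(97*31+97)%997=113 -> [740, 113]
L2: h(740,113)=(740*31+113)%997=122 -> [122]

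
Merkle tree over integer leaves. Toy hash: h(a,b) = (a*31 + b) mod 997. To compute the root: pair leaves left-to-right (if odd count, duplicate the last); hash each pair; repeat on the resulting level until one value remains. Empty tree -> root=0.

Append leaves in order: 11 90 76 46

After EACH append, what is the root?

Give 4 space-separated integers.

Answer: 11 431 838 808

Derivation:
After append 11 (leaves=[11]):
  L0: [11]
  root=11
After append 90 (leaves=[11, 90]):
  L0: [11, 90]
  L1: h(11,90)=(11*31+90)%997=431 -> [431]
  root=431
After append 76 (leaves=[11, 90, 76]):
  L0: [11, 90, 76]
  L1: h(11,90)=(11*31+90)%997=431 h(76,76)=(76*31+76)%997=438 -> [431, 438]
  L2: h(431,438)=(431*31+438)%997=838 -> [838]
  root=838
After append 46 (leaves=[11, 90, 76, 46]):
  L0: [11, 90, 76, 46]
  L1: h(11,90)=(11*31+90)%997=431 h(76,46)=(76*31+46)%997=408 -> [431, 408]
  L2: h(431,408)=(431*31+408)%997=808 -> [808]
  root=808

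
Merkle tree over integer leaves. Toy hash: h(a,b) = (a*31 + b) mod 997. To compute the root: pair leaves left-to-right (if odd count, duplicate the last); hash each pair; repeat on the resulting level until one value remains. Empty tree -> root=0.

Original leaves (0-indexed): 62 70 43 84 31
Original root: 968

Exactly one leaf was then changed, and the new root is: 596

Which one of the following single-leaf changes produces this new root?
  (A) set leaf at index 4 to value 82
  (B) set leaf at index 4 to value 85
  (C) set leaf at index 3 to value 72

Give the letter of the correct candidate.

Original leaves: [62, 70, 43, 84, 31]
Target new root: 596
Try each candidate change and compute the resulting root:
Candidate A: set leaf[4] = 82 -> leaves = [62, 70, 43, 84, 82]
  L0: [62, 70, 43, 84, 82]
  L1: h(62,70)=(62*31+70)%997=995 h(43,84)=(43*31+84)%997=420 h(82,82)=(82*31+82)%997=630 -> [995, 420, 630]
  L2: h(995,420)=(995*31+420)%997=358 h(630,630)=(630*31+630)%997=220 -> [358, 220]
  L3: h(358,220)=(358*31+220)%997=351 -> [351]
  root = 351 != target 596
Candidate B: set leaf[4] = 85 -> leaves = [62, 70, 43, 84, 85]
  L0: [62, 70, 43, 84, 85]
  L1: h(62,70)=(62*31+70)%997=995 h(43,84)=(43*31+84)%997=420 h(85,85)=(85*31+85)%997=726 -> [995, 420, 726]
  L2: h(995,420)=(995*31+420)%997=358 h(726,726)=(726*31+726)%997=301 -> [358, 301]
  L3: h(358,301)=(358*31+301)%997=432 -> [432]
  root = 432 != target 596
Candidate C: set leaf[3] = 72 -> leaves = [62, 70, 43, 72, 31]
  L0: [62, 70, 43, 72, 31]
  L1: h(62,70)=(62*31+70)%997=995 h(43,72)=(43*31+72)%997=408 h(31,31)=(31*31+31)%997=992 -> [995, 408, 992]
  L2: h(995,408)=(995*31+408)%997=346 h(992,992)=(992*31+992)%997=837 -> [346, 837]
  L3: h(346,837)=(346*31+837)%997=596 -> [596]
  root = 596 == target 596  ** MATCH **
Candidate C produces the target root.

Answer: C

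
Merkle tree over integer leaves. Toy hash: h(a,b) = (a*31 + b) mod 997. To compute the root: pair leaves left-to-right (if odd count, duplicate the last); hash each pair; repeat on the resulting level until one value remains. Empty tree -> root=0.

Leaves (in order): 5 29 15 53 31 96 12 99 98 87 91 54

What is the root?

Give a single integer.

L0: [5, 29, 15, 53, 31, 96, 12, 99, 98, 87, 91, 54]
L1: h(5,29)=(5*31+29)%997=184 h(15,53)=(15*31+53)%997=518 h(31,96)=(31*31+96)%997=60 h(12,99)=(12*31+99)%997=471 h(98,87)=(98*31+87)%997=134 h(91,54)=(91*31+54)%997=881 -> [184, 518, 60, 471, 134, 881]
L2: h(184,518)=(184*31+518)%997=240 h(60,471)=(60*31+471)%997=337 h(134,881)=(134*31+881)%997=50 -> [240, 337, 50]
L3: h(240,337)=(240*31+337)%997=798 h(50,50)=(50*31+50)%997=603 -> [798, 603]
L4: h(798,603)=(798*31+603)%997=416 -> [416]

Answer: 416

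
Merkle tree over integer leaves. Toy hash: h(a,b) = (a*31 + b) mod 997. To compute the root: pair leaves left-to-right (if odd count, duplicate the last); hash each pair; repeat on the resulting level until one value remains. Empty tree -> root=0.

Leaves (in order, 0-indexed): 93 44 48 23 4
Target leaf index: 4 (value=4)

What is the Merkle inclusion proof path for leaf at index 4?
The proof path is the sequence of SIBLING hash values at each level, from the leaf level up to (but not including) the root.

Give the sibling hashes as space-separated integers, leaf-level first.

L0 (leaves): [93, 44, 48, 23, 4], target index=4
L1: h(93,44)=(93*31+44)%997=933 [pair 0] h(48,23)=(48*31+23)%997=514 [pair 1] h(4,4)=(4*31+4)%997=128 [pair 2] -> [933, 514, 128]
  Sibling for proof at L0: 4
L2: h(933,514)=(933*31+514)%997=524 [pair 0] h(128,128)=(128*31+128)%997=108 [pair 1] -> [524, 108]
  Sibling for proof at L1: 128
L3: h(524,108)=(524*31+108)%997=400 [pair 0] -> [400]
  Sibling for proof at L2: 524
Root: 400
Proof path (sibling hashes from leaf to root): [4, 128, 524]

Answer: 4 128 524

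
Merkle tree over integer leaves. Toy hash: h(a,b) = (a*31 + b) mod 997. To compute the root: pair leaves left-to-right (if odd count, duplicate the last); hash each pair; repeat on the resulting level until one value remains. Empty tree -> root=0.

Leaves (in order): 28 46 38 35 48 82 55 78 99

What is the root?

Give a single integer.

L0: [28, 46, 38, 35, 48, 82, 55, 78, 99]
L1: h(28,46)=(28*31+46)%997=914 h(38,35)=(38*31+35)%997=216 h(48,82)=(48*31+82)%997=573 h(55,78)=(55*31+78)%997=786 h(99,99)=(99*31+99)%997=177 -> [914, 216, 573, 786, 177]
L2: h(914,216)=(914*31+216)%997=634 h(573,786)=(573*31+786)%997=603 h(177,177)=(177*31+177)%997=679 -> [634, 603, 679]
L3: h(634,603)=(634*31+603)%997=317 h(679,679)=(679*31+679)%997=791 -> [317, 791]
L4: h(317,791)=(317*31+791)%997=648 -> [648]

Answer: 648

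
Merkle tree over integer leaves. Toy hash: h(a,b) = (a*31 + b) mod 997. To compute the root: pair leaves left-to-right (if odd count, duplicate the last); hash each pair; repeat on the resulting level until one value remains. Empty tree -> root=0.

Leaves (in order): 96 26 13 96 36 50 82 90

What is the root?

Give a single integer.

L0: [96, 26, 13, 96, 36, 50, 82, 90]
L1: h(96,26)=(96*31+26)%997=11 h(13,96)=(13*31+96)%997=499 h(36,50)=(36*31+50)%997=169 h(82,90)=(82*31+90)%997=638 -> [11, 499, 169, 638]
L2: h(11,499)=(11*31+499)%997=840 h(169,638)=(169*31+638)%997=892 -> [840, 892]
L3: h(840,892)=(840*31+892)%997=13 -> [13]

Answer: 13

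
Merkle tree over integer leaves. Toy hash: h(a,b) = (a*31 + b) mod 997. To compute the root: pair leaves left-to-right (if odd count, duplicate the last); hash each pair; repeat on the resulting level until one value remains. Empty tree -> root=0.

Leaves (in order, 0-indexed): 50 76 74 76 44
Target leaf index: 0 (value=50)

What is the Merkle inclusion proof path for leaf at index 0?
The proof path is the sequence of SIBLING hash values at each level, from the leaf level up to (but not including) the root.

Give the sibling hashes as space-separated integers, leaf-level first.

L0 (leaves): [50, 76, 74, 76, 44], target index=0
L1: h(50,76)=(50*31+76)%997=629 [pair 0] h(74,76)=(74*31+76)%997=376 [pair 1] h(44,44)=(44*31+44)%997=411 [pair 2] -> [629, 376, 411]
  Sibling for proof at L0: 76
L2: h(629,376)=(629*31+376)%997=932 [pair 0] h(411,411)=(411*31+411)%997=191 [pair 1] -> [932, 191]
  Sibling for proof at L1: 376
L3: h(932,191)=(932*31+191)%997=170 [pair 0] -> [170]
  Sibling for proof at L2: 191
Root: 170
Proof path (sibling hashes from leaf to root): [76, 376, 191]

Answer: 76 376 191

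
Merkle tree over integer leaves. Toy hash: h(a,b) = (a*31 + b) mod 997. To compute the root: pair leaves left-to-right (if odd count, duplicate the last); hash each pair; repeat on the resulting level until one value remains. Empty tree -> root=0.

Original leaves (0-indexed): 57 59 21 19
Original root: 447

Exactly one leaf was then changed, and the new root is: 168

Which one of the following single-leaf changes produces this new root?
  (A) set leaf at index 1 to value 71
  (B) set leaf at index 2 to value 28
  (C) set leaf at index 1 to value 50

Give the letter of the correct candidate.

Answer: C

Derivation:
Original leaves: [57, 59, 21, 19]
Target new root: 168
Try each candidate change and compute the resulting root:
Candidate A: set leaf[1] = 71 -> leaves = [57, 71, 21, 19]
  L0: [57, 71, 21, 19]
  L1: h(57,71)=(57*31+71)%997=841 h(21,19)=(21*31+19)%997=670 -> [841, 670]
  L2: h(841,670)=(841*31+670)%997=819 -> [819]
  root = 819 != target 168
Candidate B: set leaf[2] = 28 -> leaves = [57, 59, 28, 19]
  L0: [57, 59, 28, 19]
  L1: h(57,59)=(57*31+59)%997=829 h(28,19)=(28*31+19)%997=887 -> [829, 887]
  L2: h(829,887)=(829*31+887)%997=664 -> [664]
  root = 664 != target 168
Candidate C: set leaf[1] = 50 -> leaves = [57, 50, 21, 19]
  L0: [57, 50, 21, 19]
  L1: h(57,50)=(57*31+50)%997=820 h(21,19)=(21*31+19)%997=670 -> [820, 670]
  L2: h(820,670)=(820*31+670)%997=168 -> [168]
  root = 168 == target 168  ** MATCH **
Candidate C produces the target root.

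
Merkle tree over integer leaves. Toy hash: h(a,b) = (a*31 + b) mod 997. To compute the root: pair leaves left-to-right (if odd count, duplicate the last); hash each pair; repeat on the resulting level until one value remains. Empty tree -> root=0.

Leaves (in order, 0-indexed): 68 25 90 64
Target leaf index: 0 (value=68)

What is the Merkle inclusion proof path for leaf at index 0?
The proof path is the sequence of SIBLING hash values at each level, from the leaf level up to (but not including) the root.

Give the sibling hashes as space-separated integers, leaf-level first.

L0 (leaves): [68, 25, 90, 64], target index=0
L1: h(68,25)=(68*31+25)%997=139 [pair 0] h(90,64)=(90*31+64)%997=860 [pair 1] -> [139, 860]
  Sibling for proof at L0: 25
L2: h(139,860)=(139*31+860)%997=184 [pair 0] -> [184]
  Sibling for proof at L1: 860
Root: 184
Proof path (sibling hashes from leaf to root): [25, 860]

Answer: 25 860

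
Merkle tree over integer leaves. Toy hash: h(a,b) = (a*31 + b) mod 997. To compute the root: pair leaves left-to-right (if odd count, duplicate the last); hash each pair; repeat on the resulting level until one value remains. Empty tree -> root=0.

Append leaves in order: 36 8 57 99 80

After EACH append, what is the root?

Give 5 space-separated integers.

After append 36 (leaves=[36]):
  L0: [36]
  root=36
After append 8 (leaves=[36, 8]):
  L0: [36, 8]
  L1: h(36,8)=(36*31+8)%997=127 -> [127]
  root=127
After append 57 (leaves=[36, 8, 57]):
  L0: [36, 8, 57]
  L1: h(36,8)=(36*31+8)%997=127 h(57,57)=(57*31+57)%997=827 -> [127, 827]
  L2: h(127,827)=(127*31+827)%997=776 -> [776]
  root=776
After append 99 (leaves=[36, 8, 57, 99]):
  L0: [36, 8, 57, 99]
  L1: h(36,8)=(36*31+8)%997=127 h(57,99)=(57*31+99)%997=869 -> [127, 869]
  L2: h(127,869)=(127*31+869)%997=818 -> [818]
  root=818
After append 80 (leaves=[36, 8, 57, 99, 80]):
  L0: [36, 8, 57, 99, 80]
  L1: h(36,8)=(36*31+8)%997=127 h(57,99)=(57*31+99)%997=869 h(80,80)=(80*31+80)%997=566 -> [127, 869, 566]
  L2: h(127,869)=(127*31+869)%997=818 h(566,566)=(566*31+566)%997=166 -> [818, 166]
  L3: h(818,166)=(818*31+166)%997=599 -> [599]
  root=599

Answer: 36 127 776 818 599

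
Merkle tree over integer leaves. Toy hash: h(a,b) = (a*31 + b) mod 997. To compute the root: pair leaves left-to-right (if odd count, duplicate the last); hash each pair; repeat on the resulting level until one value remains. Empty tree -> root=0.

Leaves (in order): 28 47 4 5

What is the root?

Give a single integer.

Answer: 578

Derivation:
L0: [28, 47, 4, 5]
L1: h(28,47)=(28*31+47)%997=915 h(4,5)=(4*31+5)%997=129 -> [915, 129]
L2: h(915,129)=(915*31+129)%997=578 -> [578]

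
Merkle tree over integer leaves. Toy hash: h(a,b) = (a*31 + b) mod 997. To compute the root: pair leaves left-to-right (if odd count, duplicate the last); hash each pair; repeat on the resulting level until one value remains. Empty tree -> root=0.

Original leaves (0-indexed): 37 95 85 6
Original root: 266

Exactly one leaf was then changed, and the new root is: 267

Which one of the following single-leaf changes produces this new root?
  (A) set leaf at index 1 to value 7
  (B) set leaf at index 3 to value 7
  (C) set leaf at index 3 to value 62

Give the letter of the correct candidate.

Answer: B

Derivation:
Original leaves: [37, 95, 85, 6]
Target new root: 267
Try each candidate change and compute the resulting root:
Candidate A: set leaf[1] = 7 -> leaves = [37, 7, 85, 6]
  L0: [37, 7, 85, 6]
  L1: h(37,7)=(37*31+7)%997=157 h(85,6)=(85*31+6)%997=647 -> [157, 647]
  L2: h(157,647)=(157*31+647)%997=529 -> [529]
  root = 529 != target 267
Candidate B: set leaf[3] = 7 -> leaves = [37, 95, 85, 7]
  L0: [37, 95, 85, 7]
  L1: h(37,95)=(37*31+95)%997=245 h(85,7)=(85*31+7)%997=648 -> [245, 648]
  L2: h(245,648)=(245*31+648)%997=267 -> [267]
  root = 267 == target 267  ** MATCH **
Candidate C: set leaf[3] = 62 -> leaves = [37, 95, 85, 62]
  L0: [37, 95, 85, 62]
  L1: h(37,95)=(37*31+95)%997=245 h(85,62)=(85*31+62)%997=703 -> [245, 703]
  L2: h(245,703)=(245*31+703)%997=322 -> [322]
  root = 322 != target 267
Candidate B produces the target root.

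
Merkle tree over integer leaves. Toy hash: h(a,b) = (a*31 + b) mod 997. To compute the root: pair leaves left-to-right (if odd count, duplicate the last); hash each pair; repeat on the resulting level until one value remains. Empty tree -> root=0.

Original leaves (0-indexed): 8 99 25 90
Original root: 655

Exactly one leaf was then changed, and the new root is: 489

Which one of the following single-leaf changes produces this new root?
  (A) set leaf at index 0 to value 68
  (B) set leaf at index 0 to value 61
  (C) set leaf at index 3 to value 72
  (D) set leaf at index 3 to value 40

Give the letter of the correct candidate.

Original leaves: [8, 99, 25, 90]
Target new root: 489
Try each candidate change and compute the resulting root:
Candidate A: set leaf[0] = 68 -> leaves = [68, 99, 25, 90]
  L0: [68, 99, 25, 90]
  L1: h(68,99)=(68*31+99)%997=213 h(25,90)=(25*31+90)%997=865 -> [213, 865]
  L2: h(213,865)=(213*31+865)%997=489 -> [489]
  root = 489 == target 489  ** MATCH **
Candidate B: set leaf[0] = 61 -> leaves = [61, 99, 25, 90]
  L0: [61, 99, 25, 90]
  L1: h(61,99)=(61*31+99)%997=993 h(25,90)=(25*31+90)%997=865 -> [993, 865]
  L2: h(993,865)=(993*31+865)%997=741 -> [741]
  root = 741 != target 489
Candidate C: set leaf[3] = 72 -> leaves = [8, 99, 25, 72]
  L0: [8, 99, 25, 72]
  L1: h(8,99)=(8*31+99)%997=347 h(25,72)=(25*31+72)%997=847 -> [347, 847]
  L2: h(347,847)=(347*31+847)%997=637 -> [637]
  root = 637 != target 489
Candidate D: set leaf[3] = 40 -> leaves = [8, 99, 25, 40]
  L0: [8, 99, 25, 40]
  L1: h(8,99)=(8*31+99)%997=347 h(25,40)=(25*31+40)%997=815 -> [347, 815]
  L2: h(347,815)=(347*31+815)%997=605 -> [605]
  root = 605 != target 489
Candidate A produces the target root.

Answer: A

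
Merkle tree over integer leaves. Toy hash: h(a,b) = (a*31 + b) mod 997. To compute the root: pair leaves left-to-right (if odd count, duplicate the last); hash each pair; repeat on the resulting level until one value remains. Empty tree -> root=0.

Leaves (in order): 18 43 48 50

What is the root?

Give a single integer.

Answer: 229

Derivation:
L0: [18, 43, 48, 50]
L1: h(18,43)=(18*31+43)%997=601 h(48,50)=(48*31+50)%997=541 -> [601, 541]
L2: h(601,541)=(601*31+541)%997=229 -> [229]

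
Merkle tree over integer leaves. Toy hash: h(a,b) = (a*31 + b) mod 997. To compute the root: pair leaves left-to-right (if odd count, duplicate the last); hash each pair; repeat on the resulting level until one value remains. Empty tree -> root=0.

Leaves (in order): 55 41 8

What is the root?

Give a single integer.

L0: [55, 41, 8]
L1: h(55,41)=(55*31+41)%997=749 h(8,8)=(8*31+8)%997=256 -> [749, 256]
L2: h(749,256)=(749*31+256)%997=544 -> [544]

Answer: 544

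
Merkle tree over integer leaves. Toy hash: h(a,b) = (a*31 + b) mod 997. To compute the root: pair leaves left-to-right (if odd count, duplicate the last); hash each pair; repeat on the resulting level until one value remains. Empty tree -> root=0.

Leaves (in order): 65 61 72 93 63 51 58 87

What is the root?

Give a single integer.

Answer: 531

Derivation:
L0: [65, 61, 72, 93, 63, 51, 58, 87]
L1: h(65,61)=(65*31+61)%997=82 h(72,93)=(72*31+93)%997=331 h(63,51)=(63*31+51)%997=10 h(58,87)=(58*31+87)%997=888 -> [82, 331, 10, 888]
L2: h(82,331)=(82*31+331)%997=879 h(10,888)=(10*31+888)%997=201 -> [879, 201]
L3: h(879,201)=(879*31+201)%997=531 -> [531]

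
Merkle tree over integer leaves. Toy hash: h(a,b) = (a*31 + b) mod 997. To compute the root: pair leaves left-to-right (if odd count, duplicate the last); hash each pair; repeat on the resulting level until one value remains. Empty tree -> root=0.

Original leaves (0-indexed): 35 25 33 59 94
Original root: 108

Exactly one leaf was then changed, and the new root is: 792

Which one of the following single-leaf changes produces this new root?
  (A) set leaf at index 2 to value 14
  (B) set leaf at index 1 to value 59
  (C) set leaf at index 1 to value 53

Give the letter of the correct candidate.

Original leaves: [35, 25, 33, 59, 94]
Target new root: 792
Try each candidate change and compute the resulting root:
Candidate A: set leaf[2] = 14 -> leaves = [35, 25, 14, 59, 94]
  L0: [35, 25, 14, 59, 94]
  L1: h(35,25)=(35*31+25)%997=113 h(14,59)=(14*31+59)%997=493 h(94,94)=(94*31+94)%997=17 -> [113, 493, 17]
  L2: h(113,493)=(113*31+493)%997=8 h(17,17)=(17*31+17)%997=544 -> [8, 544]
  L3: h(8,544)=(8*31+544)%997=792 -> [792]
  root = 792 == target 792  ** MATCH **
Candidate B: set leaf[1] = 59 -> leaves = [35, 59, 33, 59, 94]
  L0: [35, 59, 33, 59, 94]
  L1: h(35,59)=(35*31+59)%997=147 h(33,59)=(33*31+59)%997=85 h(94,94)=(94*31+94)%997=17 -> [147, 85, 17]
  L2: h(147,85)=(147*31+85)%997=654 h(17,17)=(17*31+17)%997=544 -> [654, 544]
  L3: h(654,544)=(654*31+544)%997=878 -> [878]
  root = 878 != target 792
Candidate C: set leaf[1] = 53 -> leaves = [35, 53, 33, 59, 94]
  L0: [35, 53, 33, 59, 94]
  L1: h(35,53)=(35*31+53)%997=141 h(33,59)=(33*31+59)%997=85 h(94,94)=(94*31+94)%997=17 -> [141, 85, 17]
  L2: h(141,85)=(141*31+85)%997=468 h(17,17)=(17*31+17)%997=544 -> [468, 544]
  L3: h(468,544)=(468*31+544)%997=97 -> [97]
  root = 97 != target 792
Candidate A produces the target root.

Answer: A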